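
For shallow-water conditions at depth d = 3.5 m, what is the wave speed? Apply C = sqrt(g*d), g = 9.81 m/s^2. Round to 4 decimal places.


Using the shallow-water approximation:
C = sqrt(g * d) = sqrt(9.81 * 3.5)
C = sqrt(34.3350)
C = 5.8596 m/s

5.8596


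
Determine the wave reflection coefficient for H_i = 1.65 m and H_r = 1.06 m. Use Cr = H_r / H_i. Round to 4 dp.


Cr = H_r / H_i
Cr = 1.06 / 1.65
Cr = 0.6424

0.6424


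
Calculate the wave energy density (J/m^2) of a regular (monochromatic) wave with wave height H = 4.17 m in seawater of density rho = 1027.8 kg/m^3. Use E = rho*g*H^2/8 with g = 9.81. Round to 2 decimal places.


E = (1/8) * rho * g * H^2
E = (1/8) * 1027.8 * 9.81 * 4.17^2
E = 0.125 * 1027.8 * 9.81 * 17.3889
E = 21915.92 J/m^2

21915.92


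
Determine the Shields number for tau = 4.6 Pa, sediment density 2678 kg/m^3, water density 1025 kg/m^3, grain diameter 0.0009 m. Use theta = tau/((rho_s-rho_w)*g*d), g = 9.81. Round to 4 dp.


theta = tau / ((rho_s - rho_w) * g * d)
rho_s - rho_w = 2678 - 1025 = 1653
Denominator = 1653 * 9.81 * 0.0009 = 14.594337
theta = 4.6 / 14.594337
theta = 0.3152

0.3152


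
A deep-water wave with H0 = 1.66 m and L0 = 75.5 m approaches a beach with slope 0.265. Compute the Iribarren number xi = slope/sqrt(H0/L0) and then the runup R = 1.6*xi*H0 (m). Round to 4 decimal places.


xi = slope / sqrt(H0/L0)
H0/L0 = 1.66/75.5 = 0.021987
sqrt(0.021987) = 0.148279
xi = 0.265 / 0.148279 = 1.787168
R = 1.6 * xi * H0 = 1.6 * 1.787168 * 1.66
R = 4.7467 m

4.7467


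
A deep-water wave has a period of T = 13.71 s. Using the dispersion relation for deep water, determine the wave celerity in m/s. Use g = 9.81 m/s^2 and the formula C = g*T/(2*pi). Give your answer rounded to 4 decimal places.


We use the deep-water celerity formula:
C = g * T / (2 * pi)
C = 9.81 * 13.71 / (2 * 3.14159...)
C = 134.495100 / 6.283185
C = 21.4056 m/s

21.4056


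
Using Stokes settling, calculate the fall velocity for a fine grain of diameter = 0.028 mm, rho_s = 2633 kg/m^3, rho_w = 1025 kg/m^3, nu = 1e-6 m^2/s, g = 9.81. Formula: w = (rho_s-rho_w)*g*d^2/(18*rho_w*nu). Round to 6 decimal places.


w = (rho_s - rho_w) * g * d^2 / (18 * rho_w * nu)
d = 0.028 mm = 0.000028 m
rho_s - rho_w = 2633 - 1025 = 1608
Numerator = 1608 * 9.81 * (0.000028)^2 = 0.000012367192
Denominator = 18 * 1025 * 1e-6 = 0.018450
w = 0.000670 m/s

0.000670


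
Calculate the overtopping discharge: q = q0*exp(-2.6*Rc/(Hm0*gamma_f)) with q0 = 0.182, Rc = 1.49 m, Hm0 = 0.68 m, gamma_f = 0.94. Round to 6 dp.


q = q0 * exp(-2.6 * Rc / (Hm0 * gamma_f))
Exponent = -2.6 * 1.49 / (0.68 * 0.94)
= -2.6 * 1.49 / 0.6392
= -6.060701
exp(-6.060701) = 0.002333
q = 0.182 * 0.002333
q = 0.000425 m^3/s/m

0.000425


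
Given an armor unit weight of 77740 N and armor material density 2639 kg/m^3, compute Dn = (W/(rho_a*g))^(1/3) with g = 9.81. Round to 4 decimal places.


V = W / (rho_a * g)
V = 77740 / (2639 * 9.81)
V = 77740 / 25888.59
V = 3.002867 m^3
Dn = V^(1/3) = 3.002867^(1/3)
Dn = 1.4427 m

1.4427


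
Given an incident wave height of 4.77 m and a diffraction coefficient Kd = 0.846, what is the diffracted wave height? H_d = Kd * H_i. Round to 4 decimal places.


H_d = Kd * H_i
H_d = 0.846 * 4.77
H_d = 4.0354 m

4.0354


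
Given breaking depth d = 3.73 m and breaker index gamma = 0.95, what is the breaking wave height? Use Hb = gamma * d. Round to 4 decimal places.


Hb = gamma * d
Hb = 0.95 * 3.73
Hb = 3.5435 m

3.5435


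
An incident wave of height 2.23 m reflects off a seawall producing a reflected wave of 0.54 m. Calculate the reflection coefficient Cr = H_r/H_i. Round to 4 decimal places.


Cr = H_r / H_i
Cr = 0.54 / 2.23
Cr = 0.2422

0.2422


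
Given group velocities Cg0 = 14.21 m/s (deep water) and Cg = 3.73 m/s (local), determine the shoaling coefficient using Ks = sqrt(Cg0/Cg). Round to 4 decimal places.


Ks = sqrt(Cg0 / Cg)
Ks = sqrt(14.21 / 3.73)
Ks = sqrt(3.8097)
Ks = 1.9518

1.9518


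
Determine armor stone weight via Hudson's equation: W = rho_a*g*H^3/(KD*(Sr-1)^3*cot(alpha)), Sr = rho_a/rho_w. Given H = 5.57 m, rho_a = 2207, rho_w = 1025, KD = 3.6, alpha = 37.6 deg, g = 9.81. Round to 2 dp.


Sr = rho_a / rho_w = 2207 / 1025 = 2.153171
(Sr - 1) = 1.153171
(Sr - 1)^3 = 1.533490
cot(37.6) = 1 / tan(37.6) = 1 / 0.770104 = 1.298526
Numerator = 2207 * 9.81 * 5.57^3 = 3741423.9853
Denominator = 3.6 * 1.533490 * 1.298526 = 7.168597
W = 3741423.9853 / 7.168597
W = 521918.61 N

521918.61


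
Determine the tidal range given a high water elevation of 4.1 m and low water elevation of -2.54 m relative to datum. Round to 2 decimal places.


Tidal range = High water - Low water
Tidal range = 4.1 - (-2.54)
Tidal range = 6.64 m

6.64


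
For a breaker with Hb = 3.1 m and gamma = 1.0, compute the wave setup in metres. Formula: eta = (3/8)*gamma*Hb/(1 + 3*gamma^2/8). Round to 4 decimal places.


eta = (3/8) * gamma * Hb / (1 + 3*gamma^2/8)
Numerator = (3/8) * 1.0 * 3.1 = 1.162500
Denominator = 1 + 3*1.0^2/8 = 1 + 0.375000 = 1.375000
eta = 1.162500 / 1.375000
eta = 0.8455 m

0.8455


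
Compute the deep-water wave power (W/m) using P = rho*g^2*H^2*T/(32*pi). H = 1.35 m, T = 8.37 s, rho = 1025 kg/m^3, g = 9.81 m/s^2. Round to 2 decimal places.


P = rho * g^2 * H^2 * T / (32 * pi)
P = 1025 * 9.81^2 * 1.35^2 * 8.37 / (32 * pi)
P = 1025 * 96.2361 * 1.8225 * 8.37 / 100.53096
P = 14967.70 W/m

14967.70


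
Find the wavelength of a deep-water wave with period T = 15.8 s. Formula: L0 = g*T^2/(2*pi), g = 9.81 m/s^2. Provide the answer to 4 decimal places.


L0 = g * T^2 / (2 * pi)
L0 = 9.81 * 15.8^2 / (2 * pi)
L0 = 9.81 * 249.6400 / 6.28319
L0 = 2448.9684 / 6.28319
L0 = 389.7654 m

389.7654


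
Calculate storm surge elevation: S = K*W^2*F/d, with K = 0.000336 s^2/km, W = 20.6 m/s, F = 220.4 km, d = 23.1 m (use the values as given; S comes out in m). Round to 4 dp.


S = K * W^2 * F / d
W^2 = 20.6^2 = 424.36
S = 0.000336 * 424.36 * 220.4 / 23.1
Numerator = 0.000336 * 424.36 * 220.4 = 31.425725
S = 31.425725 / 23.1 = 1.3604 m

1.3604


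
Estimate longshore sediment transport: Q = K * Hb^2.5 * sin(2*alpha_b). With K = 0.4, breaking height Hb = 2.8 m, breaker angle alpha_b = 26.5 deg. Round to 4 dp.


Q = K * Hb^2.5 * sin(2 * alpha_b)
Hb^2.5 = 2.8^2.5 = 13.118829
sin(2 * 26.5) = sin(53.0) = 0.798636
Q = 0.4 * 13.118829 * 0.798636
Q = 4.1909 m^3/s

4.1909


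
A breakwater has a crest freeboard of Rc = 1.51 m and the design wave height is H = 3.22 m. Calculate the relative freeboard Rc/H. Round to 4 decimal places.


Relative freeboard = Rc / H
= 1.51 / 3.22
= 0.4689

0.4689


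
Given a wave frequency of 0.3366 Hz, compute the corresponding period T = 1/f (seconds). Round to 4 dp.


T = 1 / f
T = 1 / 0.3366
T = 2.9709 s

2.9709


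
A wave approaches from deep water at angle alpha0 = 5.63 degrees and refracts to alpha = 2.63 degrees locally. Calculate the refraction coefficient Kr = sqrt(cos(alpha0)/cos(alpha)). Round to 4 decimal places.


Kr = sqrt(cos(alpha0) / cos(alpha))
cos(5.63) = 0.995176
cos(2.63) = 0.998947
Kr = sqrt(0.995176 / 0.998947)
Kr = sqrt(0.996226)
Kr = 0.9981

0.9981


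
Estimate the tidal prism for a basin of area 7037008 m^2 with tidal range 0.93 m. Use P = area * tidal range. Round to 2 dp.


Tidal prism = Area * Tidal range
P = 7037008 * 0.93
P = 6544417.44 m^3

6544417.44


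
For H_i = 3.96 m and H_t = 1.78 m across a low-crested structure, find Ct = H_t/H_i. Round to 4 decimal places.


Ct = H_t / H_i
Ct = 1.78 / 3.96
Ct = 0.4495

0.4495


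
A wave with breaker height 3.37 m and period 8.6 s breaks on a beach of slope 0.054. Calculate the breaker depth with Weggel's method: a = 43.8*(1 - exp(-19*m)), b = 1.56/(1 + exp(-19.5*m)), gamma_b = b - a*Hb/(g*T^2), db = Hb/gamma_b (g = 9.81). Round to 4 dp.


a = 43.8 * (1 - exp(-19 * m))
exp(-19 * 0.054) = exp(-1.0260) = 0.358438
a = 43.8 * (1 - 0.358438) = 28.100422
b = 1.56 / (1 + exp(-19.5 * m))
exp(-19.5 * 0.054) = exp(-1.0530) = 0.348890
b = 1.56 / (1 + 0.348890) = 1.156507
Hb / (g * T^2) = 3.37 / (9.81 * 8.6^2) = 3.37 / 725.5476 = 0.00464477
gamma_b = b - a * Hb/(g*T^2) = 1.156507 - 28.100422 * 0.00464477 = 1.025987
db = Hb / gamma_b = 3.37 / 1.025987
db = 3.2846 m

3.2846


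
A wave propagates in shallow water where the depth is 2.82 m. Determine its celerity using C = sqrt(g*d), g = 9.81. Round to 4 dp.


Using the shallow-water approximation:
C = sqrt(g * d) = sqrt(9.81 * 2.82)
C = sqrt(27.6642)
C = 5.2597 m/s

5.2597


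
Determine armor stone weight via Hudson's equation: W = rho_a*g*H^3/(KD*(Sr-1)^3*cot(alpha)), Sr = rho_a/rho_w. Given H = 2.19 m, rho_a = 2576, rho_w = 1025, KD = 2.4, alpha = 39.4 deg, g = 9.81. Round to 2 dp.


Sr = rho_a / rho_w = 2576 / 1025 = 2.513171
(Sr - 1) = 1.513171
(Sr - 1)^3 = 3.464685
cot(39.4) = 1 / tan(39.4) = 1 / 0.821409 = 1.217420
Numerator = 2576 * 9.81 * 2.19^3 = 265428.2909
Denominator = 2.4 * 3.464685 * 1.217420 = 10.123145
W = 265428.2909 / 10.123145
W = 26219.94 N

26219.94


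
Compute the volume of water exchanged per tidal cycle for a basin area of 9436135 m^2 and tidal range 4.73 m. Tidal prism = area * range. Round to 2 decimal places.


Tidal prism = Area * Tidal range
P = 9436135 * 4.73
P = 44632918.55 m^3

44632918.55


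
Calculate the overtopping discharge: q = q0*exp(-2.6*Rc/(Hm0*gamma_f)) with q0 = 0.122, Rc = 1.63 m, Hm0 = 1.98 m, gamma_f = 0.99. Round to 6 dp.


q = q0 * exp(-2.6 * Rc / (Hm0 * gamma_f))
Exponent = -2.6 * 1.63 / (1.98 * 0.99)
= -2.6 * 1.63 / 1.9602
= -2.162024
exp(-2.162024) = 0.115092
q = 0.122 * 0.115092
q = 0.014041 m^3/s/m

0.014041


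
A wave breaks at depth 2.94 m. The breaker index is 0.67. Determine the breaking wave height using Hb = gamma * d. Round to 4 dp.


Hb = gamma * d
Hb = 0.67 * 2.94
Hb = 1.9698 m

1.9698


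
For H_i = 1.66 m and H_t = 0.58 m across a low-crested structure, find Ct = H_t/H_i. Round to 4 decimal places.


Ct = H_t / H_i
Ct = 0.58 / 1.66
Ct = 0.3494

0.3494


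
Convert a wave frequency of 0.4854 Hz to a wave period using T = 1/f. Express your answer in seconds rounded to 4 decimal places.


T = 1 / f
T = 1 / 0.4854
T = 2.0602 s

2.0602


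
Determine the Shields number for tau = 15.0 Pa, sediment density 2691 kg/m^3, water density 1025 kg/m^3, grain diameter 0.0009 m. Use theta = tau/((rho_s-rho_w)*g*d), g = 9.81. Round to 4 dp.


theta = tau / ((rho_s - rho_w) * g * d)
rho_s - rho_w = 2691 - 1025 = 1666
Denominator = 1666 * 9.81 * 0.0009 = 14.709114
theta = 15.0 / 14.709114
theta = 1.0198

1.0198


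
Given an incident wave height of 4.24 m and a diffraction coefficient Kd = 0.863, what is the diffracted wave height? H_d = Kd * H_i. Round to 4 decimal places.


H_d = Kd * H_i
H_d = 0.863 * 4.24
H_d = 3.6591 m

3.6591


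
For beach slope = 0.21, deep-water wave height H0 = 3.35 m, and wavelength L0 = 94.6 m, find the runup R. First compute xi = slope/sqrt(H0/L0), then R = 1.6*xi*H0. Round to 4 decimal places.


xi = slope / sqrt(H0/L0)
H0/L0 = 3.35/94.6 = 0.035412
sqrt(0.035412) = 0.188181
xi = 0.21 / 0.188181 = 1.115944
R = 1.6 * xi * H0 = 1.6 * 1.115944 * 3.35
R = 5.9815 m

5.9815


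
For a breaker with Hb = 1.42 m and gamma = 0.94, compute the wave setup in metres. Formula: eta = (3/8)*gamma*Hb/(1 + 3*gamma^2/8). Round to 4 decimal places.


eta = (3/8) * gamma * Hb / (1 + 3*gamma^2/8)
Numerator = (3/8) * 0.94 * 1.42 = 0.500550
Denominator = 1 + 3*0.94^2/8 = 1 + 0.331350 = 1.331350
eta = 0.500550 / 1.331350
eta = 0.3760 m

0.3760


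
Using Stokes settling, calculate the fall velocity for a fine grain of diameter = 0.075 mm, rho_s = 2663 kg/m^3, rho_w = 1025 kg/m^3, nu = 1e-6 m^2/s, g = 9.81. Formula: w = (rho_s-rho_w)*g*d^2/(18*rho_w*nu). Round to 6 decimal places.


w = (rho_s - rho_w) * g * d^2 / (18 * rho_w * nu)
d = 0.075 mm = 0.000075 m
rho_s - rho_w = 2663 - 1025 = 1638
Numerator = 1638 * 9.81 * (0.000075)^2 = 0.000090386887
Denominator = 18 * 1025 * 1e-6 = 0.018450
w = 0.004899 m/s

0.004899


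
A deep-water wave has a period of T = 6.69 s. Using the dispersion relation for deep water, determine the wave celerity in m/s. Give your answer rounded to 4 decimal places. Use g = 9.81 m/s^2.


We use the deep-water celerity formula:
C = g * T / (2 * pi)
C = 9.81 * 6.69 / (2 * 3.14159...)
C = 65.628900 / 6.283185
C = 10.4452 m/s

10.4452


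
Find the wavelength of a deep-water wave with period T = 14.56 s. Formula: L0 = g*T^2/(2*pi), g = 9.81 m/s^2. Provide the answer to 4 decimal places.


L0 = g * T^2 / (2 * pi)
L0 = 9.81 * 14.56^2 / (2 * pi)
L0 = 9.81 * 211.9936 / 6.28319
L0 = 2079.6572 / 6.28319
L0 = 330.9877 m

330.9877


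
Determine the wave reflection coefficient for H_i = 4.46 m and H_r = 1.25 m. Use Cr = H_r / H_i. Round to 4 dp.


Cr = H_r / H_i
Cr = 1.25 / 4.46
Cr = 0.2803

0.2803


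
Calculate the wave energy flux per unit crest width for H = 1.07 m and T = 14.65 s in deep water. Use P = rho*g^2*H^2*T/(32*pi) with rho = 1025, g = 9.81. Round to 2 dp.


P = rho * g^2 * H^2 * T / (32 * pi)
P = 1025 * 9.81^2 * 1.07^2 * 14.65 / (32 * pi)
P = 1025 * 96.2361 * 1.1449 * 14.65 / 100.53096
P = 16457.63 W/m

16457.63


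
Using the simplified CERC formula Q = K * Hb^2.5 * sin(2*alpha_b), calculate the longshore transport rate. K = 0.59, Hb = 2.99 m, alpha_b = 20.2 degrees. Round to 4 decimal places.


Q = K * Hb^2.5 * sin(2 * alpha_b)
Hb^2.5 = 2.99^2.5 = 15.458878
sin(2 * 20.2) = sin(40.4) = 0.648120
Q = 0.59 * 15.458878 * 0.648120
Q = 5.9113 m^3/s

5.9113


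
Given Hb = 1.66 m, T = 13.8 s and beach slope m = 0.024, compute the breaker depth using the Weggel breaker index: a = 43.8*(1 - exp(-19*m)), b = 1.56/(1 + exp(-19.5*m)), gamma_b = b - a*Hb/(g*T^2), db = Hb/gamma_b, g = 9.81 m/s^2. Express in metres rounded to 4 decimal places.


a = 43.8 * (1 - exp(-19 * m))
exp(-19 * 0.024) = exp(-0.4560) = 0.633814
a = 43.8 * (1 - 0.633814) = 16.038954
b = 1.56 / (1 + exp(-19.5 * m))
exp(-19.5 * 0.024) = exp(-0.4680) = 0.626254
b = 1.56 / (1 + 0.626254) = 0.959260
Hb / (g * T^2) = 1.66 / (9.81 * 13.8^2) = 1.66 / 1868.2164 = 0.00088855
gamma_b = b - a * Hb/(g*T^2) = 0.959260 - 16.038954 * 0.00088855 = 0.945009
db = Hb / gamma_b = 1.66 / 0.945009
db = 1.7566 m

1.7566


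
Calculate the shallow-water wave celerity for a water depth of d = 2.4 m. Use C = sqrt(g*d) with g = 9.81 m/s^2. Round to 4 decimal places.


Using the shallow-water approximation:
C = sqrt(g * d) = sqrt(9.81 * 2.4)
C = sqrt(23.5440)
C = 4.8522 m/s

4.8522


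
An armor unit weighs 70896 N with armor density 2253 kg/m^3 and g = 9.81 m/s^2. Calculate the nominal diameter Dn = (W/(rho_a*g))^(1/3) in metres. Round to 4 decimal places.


V = W / (rho_a * g)
V = 70896 / (2253 * 9.81)
V = 70896 / 22101.93
V = 3.207684 m^3
Dn = V^(1/3) = 3.207684^(1/3)
Dn = 1.4748 m

1.4748


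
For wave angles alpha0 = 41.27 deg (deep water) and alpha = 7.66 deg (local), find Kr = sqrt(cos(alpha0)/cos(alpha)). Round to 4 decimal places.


Kr = sqrt(cos(alpha0) / cos(alpha))
cos(41.27) = 0.751610
cos(7.66) = 0.991076
Kr = sqrt(0.751610 / 0.991076)
Kr = sqrt(0.758377)
Kr = 0.8708

0.8708


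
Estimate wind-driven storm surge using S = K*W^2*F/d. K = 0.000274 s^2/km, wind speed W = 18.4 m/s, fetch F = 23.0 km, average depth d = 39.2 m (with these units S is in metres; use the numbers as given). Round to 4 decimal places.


S = K * W^2 * F / d
W^2 = 18.4^2 = 338.56
S = 0.000274 * 338.56 * 23.0 / 39.2
Numerator = 0.000274 * 338.56 * 23.0 = 2.133605
S = 2.133605 / 39.2 = 0.0544 m

0.0544


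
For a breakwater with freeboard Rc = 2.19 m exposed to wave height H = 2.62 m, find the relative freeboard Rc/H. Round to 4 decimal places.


Relative freeboard = Rc / H
= 2.19 / 2.62
= 0.8359

0.8359


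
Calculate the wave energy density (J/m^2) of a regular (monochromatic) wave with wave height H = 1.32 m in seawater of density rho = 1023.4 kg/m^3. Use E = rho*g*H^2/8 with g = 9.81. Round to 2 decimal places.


E = (1/8) * rho * g * H^2
E = (1/8) * 1023.4 * 9.81 * 1.32^2
E = 0.125 * 1023.4 * 9.81 * 1.7424
E = 2186.61 J/m^2

2186.61


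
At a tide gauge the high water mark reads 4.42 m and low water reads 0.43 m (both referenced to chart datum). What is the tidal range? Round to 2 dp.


Tidal range = High water - Low water
Tidal range = 4.42 - (0.43)
Tidal range = 3.99 m

3.99


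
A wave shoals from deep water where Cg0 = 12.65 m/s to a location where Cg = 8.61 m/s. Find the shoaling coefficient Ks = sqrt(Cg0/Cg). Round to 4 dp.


Ks = sqrt(Cg0 / Cg)
Ks = sqrt(12.65 / 8.61)
Ks = sqrt(1.4692)
Ks = 1.2121

1.2121


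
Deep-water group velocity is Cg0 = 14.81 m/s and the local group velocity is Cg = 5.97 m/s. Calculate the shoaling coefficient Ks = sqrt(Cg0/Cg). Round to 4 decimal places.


Ks = sqrt(Cg0 / Cg)
Ks = sqrt(14.81 / 5.97)
Ks = sqrt(2.4807)
Ks = 1.5750

1.5750


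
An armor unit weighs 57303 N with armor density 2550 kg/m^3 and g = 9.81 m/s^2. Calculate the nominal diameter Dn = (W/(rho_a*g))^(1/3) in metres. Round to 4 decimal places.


V = W / (rho_a * g)
V = 57303 / (2550 * 9.81)
V = 57303 / 25015.50
V = 2.290700 m^3
Dn = V^(1/3) = 2.290700^(1/3)
Dn = 1.3182 m

1.3182


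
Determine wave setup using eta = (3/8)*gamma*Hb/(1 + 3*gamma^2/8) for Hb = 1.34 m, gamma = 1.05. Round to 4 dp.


eta = (3/8) * gamma * Hb / (1 + 3*gamma^2/8)
Numerator = (3/8) * 1.05 * 1.34 = 0.527625
Denominator = 1 + 3*1.05^2/8 = 1 + 0.413438 = 1.413438
eta = 0.527625 / 1.413438
eta = 0.3733 m

0.3733


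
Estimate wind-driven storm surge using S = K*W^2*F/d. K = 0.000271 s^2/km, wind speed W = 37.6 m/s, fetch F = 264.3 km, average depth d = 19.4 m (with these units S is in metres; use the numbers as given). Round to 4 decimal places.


S = K * W^2 * F / d
W^2 = 37.6^2 = 1413.76
S = 0.000271 * 1413.76 * 264.3 / 19.4
Numerator = 0.000271 * 1413.76 * 264.3 = 101.260984
S = 101.260984 / 19.4 = 5.2196 m

5.2196


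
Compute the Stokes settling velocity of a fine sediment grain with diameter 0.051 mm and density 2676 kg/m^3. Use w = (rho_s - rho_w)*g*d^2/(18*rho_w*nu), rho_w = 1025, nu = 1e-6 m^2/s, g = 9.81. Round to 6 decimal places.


w = (rho_s - rho_w) * g * d^2 / (18 * rho_w * nu)
d = 0.051 mm = 0.000051 m
rho_s - rho_w = 2676 - 1025 = 1651
Numerator = 1651 * 9.81 * (0.000051)^2 = 0.000042126602
Denominator = 18 * 1025 * 1e-6 = 0.018450
w = 0.002283 m/s

0.002283


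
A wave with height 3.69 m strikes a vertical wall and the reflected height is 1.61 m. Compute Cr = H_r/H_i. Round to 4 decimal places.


Cr = H_r / H_i
Cr = 1.61 / 3.69
Cr = 0.4363

0.4363


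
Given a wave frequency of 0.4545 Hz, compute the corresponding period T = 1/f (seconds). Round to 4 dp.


T = 1 / f
T = 1 / 0.4545
T = 2.2002 s

2.2002


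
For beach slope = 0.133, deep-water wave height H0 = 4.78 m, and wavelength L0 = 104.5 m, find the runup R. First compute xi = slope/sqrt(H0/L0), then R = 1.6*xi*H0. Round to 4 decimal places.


xi = slope / sqrt(H0/L0)
H0/L0 = 4.78/104.5 = 0.045742
sqrt(0.045742) = 0.213873
xi = 0.133 / 0.213873 = 0.621865
R = 1.6 * xi * H0 = 1.6 * 0.621865 * 4.78
R = 4.7560 m

4.7560


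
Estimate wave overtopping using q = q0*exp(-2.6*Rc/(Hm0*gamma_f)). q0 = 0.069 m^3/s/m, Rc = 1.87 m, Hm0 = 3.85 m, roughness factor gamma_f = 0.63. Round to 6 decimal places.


q = q0 * exp(-2.6 * Rc / (Hm0 * gamma_f))
Exponent = -2.6 * 1.87 / (3.85 * 0.63)
= -2.6 * 1.87 / 2.4255
= -2.004535
exp(-2.004535) = 0.134723
q = 0.069 * 0.134723
q = 0.009296 m^3/s/m

0.009296


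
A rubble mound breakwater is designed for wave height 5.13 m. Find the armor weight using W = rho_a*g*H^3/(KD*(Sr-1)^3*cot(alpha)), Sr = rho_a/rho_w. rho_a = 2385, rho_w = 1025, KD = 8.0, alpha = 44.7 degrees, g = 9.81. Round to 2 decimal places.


Sr = rho_a / rho_w = 2385 / 1025 = 2.326829
(Sr - 1) = 1.326829
(Sr - 1)^3 = 2.335851
cot(44.7) = 1 / tan(44.7) = 1 / 0.989582 = 1.010527
Numerator = 2385 * 9.81 * 5.13^3 = 3158708.0419
Denominator = 8.0 * 2.335851 * 1.010527 = 18.883527
W = 3158708.0419 / 18.883527
W = 167273.20 N

167273.20


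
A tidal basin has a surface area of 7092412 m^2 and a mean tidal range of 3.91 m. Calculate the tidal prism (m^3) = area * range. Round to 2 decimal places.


Tidal prism = Area * Tidal range
P = 7092412 * 3.91
P = 27731330.92 m^3

27731330.92


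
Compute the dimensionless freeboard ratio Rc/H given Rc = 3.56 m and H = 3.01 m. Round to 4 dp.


Relative freeboard = Rc / H
= 3.56 / 3.01
= 1.1827

1.1827


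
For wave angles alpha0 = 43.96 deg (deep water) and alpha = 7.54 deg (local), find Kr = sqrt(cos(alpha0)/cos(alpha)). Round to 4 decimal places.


Kr = sqrt(cos(alpha0) / cos(alpha))
cos(43.96) = 0.719825
cos(7.54) = 0.991353
Kr = sqrt(0.719825 / 0.991353)
Kr = sqrt(0.726103)
Kr = 0.8521

0.8521


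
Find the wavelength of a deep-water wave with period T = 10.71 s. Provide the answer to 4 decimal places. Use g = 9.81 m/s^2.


L0 = g * T^2 / (2 * pi)
L0 = 9.81 * 10.71^2 / (2 * pi)
L0 = 9.81 * 114.7041 / 6.28319
L0 = 1125.2472 / 6.28319
L0 = 179.0887 m

179.0887


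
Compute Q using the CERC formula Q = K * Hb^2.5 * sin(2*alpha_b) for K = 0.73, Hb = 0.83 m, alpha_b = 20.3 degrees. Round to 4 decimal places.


Q = K * Hb^2.5 * sin(2 * alpha_b)
Hb^2.5 = 0.83^2.5 = 0.627618
sin(2 * 20.3) = sin(40.6) = 0.650774
Q = 0.73 * 0.627618 * 0.650774
Q = 0.2982 m^3/s

0.2982


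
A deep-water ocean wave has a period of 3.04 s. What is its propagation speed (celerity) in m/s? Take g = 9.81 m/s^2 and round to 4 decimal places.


We use the deep-water celerity formula:
C = g * T / (2 * pi)
C = 9.81 * 3.04 / (2 * 3.14159...)
C = 29.822400 / 6.283185
C = 4.7464 m/s

4.7464


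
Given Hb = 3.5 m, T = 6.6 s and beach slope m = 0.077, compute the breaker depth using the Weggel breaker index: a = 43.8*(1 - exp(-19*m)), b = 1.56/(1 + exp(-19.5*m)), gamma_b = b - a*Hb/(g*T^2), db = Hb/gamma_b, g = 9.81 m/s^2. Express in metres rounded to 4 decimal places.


a = 43.8 * (1 - exp(-19 * m))
exp(-19 * 0.077) = exp(-1.4630) = 0.231541
a = 43.8 * (1 - 0.231541) = 33.658521
b = 1.56 / (1 + exp(-19.5 * m))
exp(-19.5 * 0.077) = exp(-1.5015) = 0.222796
b = 1.56 / (1 + 0.222796) = 1.275765
Hb / (g * T^2) = 3.5 / (9.81 * 6.6^2) = 3.5 / 427.3236 = 0.00819051
gamma_b = b - a * Hb/(g*T^2) = 1.275765 - 33.658521 * 0.00819051 = 1.000084
db = Hb / gamma_b = 3.5 / 1.000084
db = 3.4997 m

3.4997


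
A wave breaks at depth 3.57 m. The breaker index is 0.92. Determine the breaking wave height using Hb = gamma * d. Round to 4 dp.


Hb = gamma * d
Hb = 0.92 * 3.57
Hb = 3.2844 m

3.2844


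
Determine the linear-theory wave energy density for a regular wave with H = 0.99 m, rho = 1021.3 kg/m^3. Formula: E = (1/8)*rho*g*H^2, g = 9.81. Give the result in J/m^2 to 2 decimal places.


E = (1/8) * rho * g * H^2
E = (1/8) * 1021.3 * 9.81 * 0.99^2
E = 0.125 * 1021.3 * 9.81 * 0.9801
E = 1227.45 J/m^2

1227.45


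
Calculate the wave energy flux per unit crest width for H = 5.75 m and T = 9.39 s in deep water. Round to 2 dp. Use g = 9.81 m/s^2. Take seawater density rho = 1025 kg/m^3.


P = rho * g^2 * H^2 * T / (32 * pi)
P = 1025 * 9.81^2 * 5.75^2 * 9.39 / (32 * pi)
P = 1025 * 96.2361 * 33.0625 * 9.39 / 100.53096
P = 304623.43 W/m

304623.43


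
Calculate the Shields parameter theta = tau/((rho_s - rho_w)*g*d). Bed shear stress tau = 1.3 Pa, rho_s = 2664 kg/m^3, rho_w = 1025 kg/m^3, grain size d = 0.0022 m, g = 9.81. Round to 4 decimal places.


theta = tau / ((rho_s - rho_w) * g * d)
rho_s - rho_w = 2664 - 1025 = 1639
Denominator = 1639 * 9.81 * 0.0022 = 35.372898
theta = 1.3 / 35.372898
theta = 0.0368

0.0368


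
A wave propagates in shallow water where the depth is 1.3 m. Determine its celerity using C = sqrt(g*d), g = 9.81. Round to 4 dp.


Using the shallow-water approximation:
C = sqrt(g * d) = sqrt(9.81 * 1.3)
C = sqrt(12.7530)
C = 3.5711 m/s

3.5711


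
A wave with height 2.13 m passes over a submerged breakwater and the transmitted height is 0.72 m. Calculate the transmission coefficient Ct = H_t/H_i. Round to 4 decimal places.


Ct = H_t / H_i
Ct = 0.72 / 2.13
Ct = 0.3380

0.3380


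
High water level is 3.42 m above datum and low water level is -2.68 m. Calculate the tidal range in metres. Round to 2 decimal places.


Tidal range = High water - Low water
Tidal range = 3.42 - (-2.68)
Tidal range = 6.10 m

6.10


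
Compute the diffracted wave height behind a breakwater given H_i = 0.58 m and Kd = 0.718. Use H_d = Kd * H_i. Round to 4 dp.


H_d = Kd * H_i
H_d = 0.718 * 0.58
H_d = 0.4164 m

0.4164


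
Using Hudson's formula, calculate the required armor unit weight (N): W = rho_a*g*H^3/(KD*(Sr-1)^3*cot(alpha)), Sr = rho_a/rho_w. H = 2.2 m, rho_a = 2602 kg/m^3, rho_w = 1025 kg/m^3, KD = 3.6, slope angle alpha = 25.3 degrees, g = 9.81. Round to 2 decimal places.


Sr = rho_a / rho_w = 2602 / 1025 = 2.538537
(Sr - 1) = 1.538537
(Sr - 1)^3 = 3.641862
cot(25.3) = 1 / tan(25.3) = 1 / 0.472698 = 2.115516
Numerator = 2602 * 9.81 * 2.2^3 = 271796.8018
Denominator = 3.6 * 3.641862 * 2.115516 = 27.735907
W = 271796.8018 / 27.735907
W = 9799.46 N

9799.46


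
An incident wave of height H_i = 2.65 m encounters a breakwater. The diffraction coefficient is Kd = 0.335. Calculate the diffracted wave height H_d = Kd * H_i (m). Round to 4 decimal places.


H_d = Kd * H_i
H_d = 0.335 * 2.65
H_d = 0.8878 m

0.8878


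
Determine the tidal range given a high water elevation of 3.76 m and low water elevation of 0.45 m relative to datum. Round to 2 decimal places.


Tidal range = High water - Low water
Tidal range = 3.76 - (0.45)
Tidal range = 3.31 m

3.31


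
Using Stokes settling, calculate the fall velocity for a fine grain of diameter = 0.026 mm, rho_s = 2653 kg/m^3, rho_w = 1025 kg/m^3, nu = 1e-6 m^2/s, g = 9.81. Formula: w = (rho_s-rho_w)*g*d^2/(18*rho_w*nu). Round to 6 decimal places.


w = (rho_s - rho_w) * g * d^2 / (18 * rho_w * nu)
d = 0.026 mm = 0.000026 m
rho_s - rho_w = 2653 - 1025 = 1628
Numerator = 1628 * 9.81 * (0.000026)^2 = 0.000010796180
Denominator = 18 * 1025 * 1e-6 = 0.018450
w = 0.000585 m/s

0.000585


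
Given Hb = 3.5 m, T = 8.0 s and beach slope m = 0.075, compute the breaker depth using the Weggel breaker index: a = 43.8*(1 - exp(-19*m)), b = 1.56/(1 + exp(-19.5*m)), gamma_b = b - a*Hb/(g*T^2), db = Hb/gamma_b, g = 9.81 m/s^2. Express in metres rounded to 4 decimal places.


a = 43.8 * (1 - exp(-19 * m))
exp(-19 * 0.075) = exp(-1.4250) = 0.240508
a = 43.8 * (1 - 0.240508) = 33.265729
b = 1.56 / (1 + exp(-19.5 * m))
exp(-19.5 * 0.075) = exp(-1.4625) = 0.231656
b = 1.56 / (1 + 0.231656) = 1.266587
Hb / (g * T^2) = 3.5 / (9.81 * 8.0^2) = 3.5 / 627.8400 = 0.00557467
gamma_b = b - a * Hb/(g*T^2) = 1.266587 - 33.265729 * 0.00557467 = 1.081142
db = Hb / gamma_b = 3.5 / 1.081142
db = 3.2373 m

3.2373


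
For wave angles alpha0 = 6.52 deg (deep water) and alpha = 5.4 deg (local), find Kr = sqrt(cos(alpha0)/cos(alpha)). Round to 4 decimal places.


Kr = sqrt(cos(alpha0) / cos(alpha))
cos(6.52) = 0.993532
cos(5.4) = 0.995562
Kr = sqrt(0.993532 / 0.995562)
Kr = sqrt(0.997961)
Kr = 0.9990

0.9990


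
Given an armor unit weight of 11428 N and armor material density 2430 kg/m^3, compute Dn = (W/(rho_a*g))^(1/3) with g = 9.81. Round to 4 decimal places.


V = W / (rho_a * g)
V = 11428 / (2430 * 9.81)
V = 11428 / 23838.30
V = 0.479397 m^3
Dn = V^(1/3) = 0.479397^(1/3)
Dn = 0.7826 m

0.7826


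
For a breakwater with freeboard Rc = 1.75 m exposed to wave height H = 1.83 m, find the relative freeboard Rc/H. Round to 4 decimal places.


Relative freeboard = Rc / H
= 1.75 / 1.83
= 0.9563

0.9563


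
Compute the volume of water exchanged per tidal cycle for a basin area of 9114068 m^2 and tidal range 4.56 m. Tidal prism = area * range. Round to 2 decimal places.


Tidal prism = Area * Tidal range
P = 9114068 * 4.56
P = 41560150.08 m^3

41560150.08


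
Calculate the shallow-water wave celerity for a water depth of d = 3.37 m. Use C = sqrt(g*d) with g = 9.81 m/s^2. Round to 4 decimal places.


Using the shallow-water approximation:
C = sqrt(g * d) = sqrt(9.81 * 3.37)
C = sqrt(33.0597)
C = 5.7498 m/s

5.7498


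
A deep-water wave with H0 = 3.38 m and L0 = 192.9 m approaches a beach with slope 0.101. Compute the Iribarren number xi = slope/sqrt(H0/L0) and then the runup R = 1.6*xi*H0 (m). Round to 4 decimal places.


xi = slope / sqrt(H0/L0)
H0/L0 = 3.38/192.9 = 0.017522
sqrt(0.017522) = 0.132371
xi = 0.101 / 0.132371 = 0.763008
R = 1.6 * xi * H0 = 1.6 * 0.763008 * 3.38
R = 4.1263 m

4.1263


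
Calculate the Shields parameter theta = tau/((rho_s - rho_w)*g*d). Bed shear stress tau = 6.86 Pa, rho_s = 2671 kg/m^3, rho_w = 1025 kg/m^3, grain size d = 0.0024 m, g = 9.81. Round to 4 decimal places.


theta = tau / ((rho_s - rho_w) * g * d)
rho_s - rho_w = 2671 - 1025 = 1646
Denominator = 1646 * 9.81 * 0.0024 = 38.753424
theta = 6.86 / 38.753424
theta = 0.1770

0.1770


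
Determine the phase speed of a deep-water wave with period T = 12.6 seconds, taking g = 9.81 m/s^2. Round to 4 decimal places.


We use the deep-water celerity formula:
C = g * T / (2 * pi)
C = 9.81 * 12.6 / (2 * 3.14159...)
C = 123.606000 / 6.283185
C = 19.6725 m/s

19.6725


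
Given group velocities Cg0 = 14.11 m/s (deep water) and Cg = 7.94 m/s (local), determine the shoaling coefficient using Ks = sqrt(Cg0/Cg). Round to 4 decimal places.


Ks = sqrt(Cg0 / Cg)
Ks = sqrt(14.11 / 7.94)
Ks = sqrt(1.7771)
Ks = 1.3331

1.3331


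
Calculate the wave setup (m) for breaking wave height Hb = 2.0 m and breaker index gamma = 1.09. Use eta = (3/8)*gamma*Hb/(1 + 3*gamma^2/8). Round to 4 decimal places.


eta = (3/8) * gamma * Hb / (1 + 3*gamma^2/8)
Numerator = (3/8) * 1.09 * 2.0 = 0.817500
Denominator = 1 + 3*1.09^2/8 = 1 + 0.445538 = 1.445538
eta = 0.817500 / 1.445538
eta = 0.5655 m

0.5655


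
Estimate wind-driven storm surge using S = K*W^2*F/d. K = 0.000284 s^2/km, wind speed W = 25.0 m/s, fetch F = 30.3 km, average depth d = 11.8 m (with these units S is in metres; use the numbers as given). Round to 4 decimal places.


S = K * W^2 * F / d
W^2 = 25.0^2 = 625.00
S = 0.000284 * 625.00 * 30.3 / 11.8
Numerator = 0.000284 * 625.00 * 30.3 = 5.378250
S = 5.378250 / 11.8 = 0.4558 m

0.4558


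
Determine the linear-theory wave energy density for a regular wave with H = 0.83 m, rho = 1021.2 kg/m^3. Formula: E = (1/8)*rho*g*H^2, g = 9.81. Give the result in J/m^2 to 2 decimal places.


E = (1/8) * rho * g * H^2
E = (1/8) * 1021.2 * 9.81 * 0.83^2
E = 0.125 * 1021.2 * 9.81 * 0.6889
E = 862.67 J/m^2

862.67


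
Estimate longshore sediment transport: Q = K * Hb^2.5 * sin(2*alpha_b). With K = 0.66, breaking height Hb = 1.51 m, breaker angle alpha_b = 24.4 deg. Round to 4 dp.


Q = K * Hb^2.5 * sin(2 * alpha_b)
Hb^2.5 = 1.51^2.5 = 2.801834
sin(2 * 24.4) = sin(48.8) = 0.752415
Q = 0.66 * 2.801834 * 0.752415
Q = 1.3914 m^3/s

1.3914


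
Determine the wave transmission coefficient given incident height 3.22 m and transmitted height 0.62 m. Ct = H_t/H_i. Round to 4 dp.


Ct = H_t / H_i
Ct = 0.62 / 3.22
Ct = 0.1925

0.1925


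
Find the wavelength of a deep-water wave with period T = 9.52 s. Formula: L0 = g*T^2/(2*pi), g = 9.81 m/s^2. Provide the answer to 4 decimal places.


L0 = g * T^2 / (2 * pi)
L0 = 9.81 * 9.52^2 / (2 * pi)
L0 = 9.81 * 90.6304 / 6.28319
L0 = 889.0842 / 6.28319
L0 = 141.5021 m

141.5021


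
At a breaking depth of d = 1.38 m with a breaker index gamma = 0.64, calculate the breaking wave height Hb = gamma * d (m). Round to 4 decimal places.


Hb = gamma * d
Hb = 0.64 * 1.38
Hb = 0.8832 m

0.8832


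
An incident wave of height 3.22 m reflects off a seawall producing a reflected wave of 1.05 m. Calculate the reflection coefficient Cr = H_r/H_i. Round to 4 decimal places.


Cr = H_r / H_i
Cr = 1.05 / 3.22
Cr = 0.3261

0.3261


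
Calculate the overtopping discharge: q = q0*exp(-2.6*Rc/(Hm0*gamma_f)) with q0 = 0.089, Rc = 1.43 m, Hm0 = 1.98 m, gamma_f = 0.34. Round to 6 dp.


q = q0 * exp(-2.6 * Rc / (Hm0 * gamma_f))
Exponent = -2.6 * 1.43 / (1.98 * 0.34)
= -2.6 * 1.43 / 0.6732
= -5.522876
exp(-5.522876) = 0.003994
q = 0.089 * 0.003994
q = 0.000355 m^3/s/m

0.000355


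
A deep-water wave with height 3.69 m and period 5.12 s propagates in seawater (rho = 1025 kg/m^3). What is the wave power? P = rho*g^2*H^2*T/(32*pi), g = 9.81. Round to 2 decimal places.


P = rho * g^2 * H^2 * T / (32 * pi)
P = 1025 * 9.81^2 * 3.69^2 * 5.12 / (32 * pi)
P = 1025 * 96.2361 * 13.6161 * 5.12 / 100.53096
P = 68404.51 W/m

68404.51


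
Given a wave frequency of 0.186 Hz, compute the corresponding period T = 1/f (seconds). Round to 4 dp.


T = 1 / f
T = 1 / 0.186
T = 5.3763 s

5.3763


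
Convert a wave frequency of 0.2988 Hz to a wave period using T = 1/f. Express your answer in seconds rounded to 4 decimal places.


T = 1 / f
T = 1 / 0.2988
T = 3.3467 s

3.3467


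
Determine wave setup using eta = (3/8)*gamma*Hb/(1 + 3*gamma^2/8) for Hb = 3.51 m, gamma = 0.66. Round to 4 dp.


eta = (3/8) * gamma * Hb / (1 + 3*gamma^2/8)
Numerator = (3/8) * 0.66 * 3.51 = 0.868725
Denominator = 1 + 3*0.66^2/8 = 1 + 0.163350 = 1.163350
eta = 0.868725 / 1.163350
eta = 0.7467 m

0.7467


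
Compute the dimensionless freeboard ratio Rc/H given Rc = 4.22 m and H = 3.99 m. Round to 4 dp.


Relative freeboard = Rc / H
= 4.22 / 3.99
= 1.0576

1.0576


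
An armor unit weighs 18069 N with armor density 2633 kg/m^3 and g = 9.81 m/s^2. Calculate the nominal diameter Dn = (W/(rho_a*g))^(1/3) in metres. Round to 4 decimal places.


V = W / (rho_a * g)
V = 18069 / (2633 * 9.81)
V = 18069 / 25829.73
V = 0.699543 m^3
Dn = V^(1/3) = 0.699543^(1/3)
Dn = 0.8877 m

0.8877


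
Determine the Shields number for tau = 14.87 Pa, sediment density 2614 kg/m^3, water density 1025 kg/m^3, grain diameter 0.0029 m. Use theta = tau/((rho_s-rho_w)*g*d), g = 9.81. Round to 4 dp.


theta = tau / ((rho_s - rho_w) * g * d)
rho_s - rho_w = 2614 - 1025 = 1589
Denominator = 1589 * 9.81 * 0.0029 = 45.205461
theta = 14.87 / 45.205461
theta = 0.3289

0.3289


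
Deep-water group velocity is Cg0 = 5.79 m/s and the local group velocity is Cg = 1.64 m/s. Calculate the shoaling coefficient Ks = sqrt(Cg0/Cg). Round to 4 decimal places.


Ks = sqrt(Cg0 / Cg)
Ks = sqrt(5.79 / 1.64)
Ks = sqrt(3.5305)
Ks = 1.8790

1.8790


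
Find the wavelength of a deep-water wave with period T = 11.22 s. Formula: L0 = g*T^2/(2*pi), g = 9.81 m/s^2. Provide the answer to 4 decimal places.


L0 = g * T^2 / (2 * pi)
L0 = 9.81 * 11.22^2 / (2 * pi)
L0 = 9.81 * 125.8884 / 6.28319
L0 = 1234.9652 / 6.28319
L0 = 196.5508 m

196.5508


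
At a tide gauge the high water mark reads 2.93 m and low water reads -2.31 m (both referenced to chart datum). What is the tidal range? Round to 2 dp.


Tidal range = High water - Low water
Tidal range = 2.93 - (-2.31)
Tidal range = 5.24 m

5.24


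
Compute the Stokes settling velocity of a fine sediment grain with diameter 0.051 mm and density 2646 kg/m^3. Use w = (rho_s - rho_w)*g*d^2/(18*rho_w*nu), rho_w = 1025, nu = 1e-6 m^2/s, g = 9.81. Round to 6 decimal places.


w = (rho_s - rho_w) * g * d^2 / (18 * rho_w * nu)
d = 0.051 mm = 0.000051 m
rho_s - rho_w = 2646 - 1025 = 1621
Numerator = 1621 * 9.81 * (0.000051)^2 = 0.000041361128
Denominator = 18 * 1025 * 1e-6 = 0.018450
w = 0.002242 m/s

0.002242


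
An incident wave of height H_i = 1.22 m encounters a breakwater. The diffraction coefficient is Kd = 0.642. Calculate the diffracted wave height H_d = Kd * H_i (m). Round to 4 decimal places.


H_d = Kd * H_i
H_d = 0.642 * 1.22
H_d = 0.7832 m

0.7832


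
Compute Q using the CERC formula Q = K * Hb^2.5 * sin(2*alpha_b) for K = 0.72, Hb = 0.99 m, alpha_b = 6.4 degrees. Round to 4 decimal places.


Q = K * Hb^2.5 * sin(2 * alpha_b)
Hb^2.5 = 0.99^2.5 = 0.975187
sin(2 * 6.4) = sin(12.8) = 0.221548
Q = 0.72 * 0.975187 * 0.221548
Q = 0.1556 m^3/s

0.1556


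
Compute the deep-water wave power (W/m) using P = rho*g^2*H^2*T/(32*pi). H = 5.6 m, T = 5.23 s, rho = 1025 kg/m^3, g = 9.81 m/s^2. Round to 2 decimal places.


P = rho * g^2 * H^2 * T / (32 * pi)
P = 1025 * 9.81^2 * 5.6^2 * 5.23 / (32 * pi)
P = 1025 * 96.2361 * 31.3600 * 5.23 / 100.53096
P = 160931.02 W/m

160931.02


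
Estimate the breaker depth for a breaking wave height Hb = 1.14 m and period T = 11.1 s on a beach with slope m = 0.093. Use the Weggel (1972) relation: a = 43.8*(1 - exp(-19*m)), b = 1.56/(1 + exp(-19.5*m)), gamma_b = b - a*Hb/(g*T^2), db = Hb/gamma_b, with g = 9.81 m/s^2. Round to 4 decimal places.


a = 43.8 * (1 - exp(-19 * m))
exp(-19 * 0.093) = exp(-1.7670) = 0.170845
a = 43.8 * (1 - 0.170845) = 36.317000
b = 1.56 / (1 + exp(-19.5 * m))
exp(-19.5 * 0.093) = exp(-1.8135) = 0.163082
b = 1.56 / (1 + 0.163082) = 1.341264
Hb / (g * T^2) = 1.14 / (9.81 * 11.1^2) = 1.14 / 1208.6901 = 0.00094317
gamma_b = b - a * Hb/(g*T^2) = 1.341264 - 36.317000 * 0.00094317 = 1.307010
db = Hb / gamma_b = 1.14 / 1.307010
db = 0.8722 m

0.8722


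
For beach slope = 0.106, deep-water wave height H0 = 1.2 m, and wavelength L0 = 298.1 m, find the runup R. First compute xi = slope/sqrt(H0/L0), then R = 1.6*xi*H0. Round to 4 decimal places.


xi = slope / sqrt(H0/L0)
H0/L0 = 1.2/298.1 = 0.004025
sqrt(0.004025) = 0.063447
xi = 0.106 / 0.063447 = 1.670691
R = 1.6 * xi * H0 = 1.6 * 1.670691 * 1.2
R = 3.2077 m

3.2077


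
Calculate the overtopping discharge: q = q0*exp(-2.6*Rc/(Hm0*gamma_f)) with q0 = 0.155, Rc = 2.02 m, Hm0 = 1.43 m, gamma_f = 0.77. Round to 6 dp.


q = q0 * exp(-2.6 * Rc / (Hm0 * gamma_f))
Exponent = -2.6 * 2.02 / (1.43 * 0.77)
= -2.6 * 2.02 / 1.1011
= -4.769776
exp(-4.769776) = 0.008482
q = 0.155 * 0.008482
q = 0.001315 m^3/s/m

0.001315


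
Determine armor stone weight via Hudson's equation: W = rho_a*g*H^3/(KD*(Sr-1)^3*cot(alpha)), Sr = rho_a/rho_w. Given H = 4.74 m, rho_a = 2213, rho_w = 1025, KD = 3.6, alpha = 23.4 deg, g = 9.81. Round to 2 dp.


Sr = rho_a / rho_w = 2213 / 1025 = 2.159024
(Sr - 1) = 1.159024
(Sr - 1)^3 = 1.556961
cot(23.4) = 1 / tan(23.4) = 1 / 0.432739 = 2.310864
Numerator = 2213 * 9.81 * 4.74^3 = 2311987.3117
Denominator = 3.6 * 1.556961 * 2.310864 = 12.952528
W = 2311987.3117 / 12.952528
W = 178496.99 N

178496.99


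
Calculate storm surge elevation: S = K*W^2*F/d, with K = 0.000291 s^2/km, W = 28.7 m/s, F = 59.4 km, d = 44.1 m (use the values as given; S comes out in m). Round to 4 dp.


S = K * W^2 * F / d
W^2 = 28.7^2 = 823.69
S = 0.000291 * 823.69 * 59.4 / 44.1
Numerator = 0.000291 * 823.69 * 59.4 = 14.237811
S = 14.237811 / 44.1 = 0.3229 m

0.3229


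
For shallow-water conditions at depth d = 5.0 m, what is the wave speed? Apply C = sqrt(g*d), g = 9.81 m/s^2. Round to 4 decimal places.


Using the shallow-water approximation:
C = sqrt(g * d) = sqrt(9.81 * 5.0)
C = sqrt(49.0500)
C = 7.0036 m/s

7.0036


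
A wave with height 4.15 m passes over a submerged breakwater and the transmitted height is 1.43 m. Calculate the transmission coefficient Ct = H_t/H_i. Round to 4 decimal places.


Ct = H_t / H_i
Ct = 1.43 / 4.15
Ct = 0.3446

0.3446


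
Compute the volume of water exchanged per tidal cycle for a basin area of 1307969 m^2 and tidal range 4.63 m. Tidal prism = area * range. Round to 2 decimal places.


Tidal prism = Area * Tidal range
P = 1307969 * 4.63
P = 6055896.47 m^3

6055896.47


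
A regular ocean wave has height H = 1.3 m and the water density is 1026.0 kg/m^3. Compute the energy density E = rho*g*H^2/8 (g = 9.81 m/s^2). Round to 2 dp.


E = (1/8) * rho * g * H^2
E = (1/8) * 1026.0 * 9.81 * 1.3^2
E = 0.125 * 1026.0 * 9.81 * 1.6900
E = 2126.24 J/m^2

2126.24


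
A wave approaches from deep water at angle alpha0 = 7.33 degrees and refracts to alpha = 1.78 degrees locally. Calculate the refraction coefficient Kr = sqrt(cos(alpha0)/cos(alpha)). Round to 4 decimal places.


Kr = sqrt(cos(alpha0) / cos(alpha))
cos(7.33) = 0.991828
cos(1.78) = 0.999517
Kr = sqrt(0.991828 / 0.999517)
Kr = sqrt(0.992307)
Kr = 0.9961

0.9961
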